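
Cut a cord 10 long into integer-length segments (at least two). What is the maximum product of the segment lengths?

36

Define m[k] = max over 1≤i<k of i · max(k−i, m[k−i]); the inner max lets the remainder stay uncut if that's better.
m[2] = 1*max(1,0) = 1*1 = 1
m[3] = 1*max(2,1) = 1*2 = 2
m[4] = 2*max(2,1) = 2*2 = 4
m[5] = 2*max(3,2) = 2*3 = 6
m[6] = 3*max(3,2) = 3*3 = 9
m[7] = 2*max(5,6) = 2*6 = 12
m[8] = 2*max(6,9) = 2*9 = 18
m[9] = 3*max(6,9) = 3*9 = 27
m[10] = 2*max(8,18) = 2*18 = 36
One optimal split: 3 + 3 + 2 + 2; product 3*3*2*2 = 36.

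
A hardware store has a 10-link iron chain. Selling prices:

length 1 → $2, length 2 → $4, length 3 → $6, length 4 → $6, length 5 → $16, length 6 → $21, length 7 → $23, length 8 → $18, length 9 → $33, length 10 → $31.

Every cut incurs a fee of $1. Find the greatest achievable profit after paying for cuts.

34

Build v[k] bottom-up: v[k] = max over allowed piece i of (p[i] + v[k−i]) − 1 per cut.
v[1] = 2
v[2] = 4
v[3] = 6
v[4] = 7  (first piece 1, then v[3]=6)
v[5] = 16
v[6] = 21
v[7] = 23
v[8] = 24  (first piece 1, then v[7]=23)
v[9] = 33
v[10] = 34  (first piece 1, then v[9]=33)
One optimal plan: pieces 9 + 1 (1 cut) → $35 − $1 = $34.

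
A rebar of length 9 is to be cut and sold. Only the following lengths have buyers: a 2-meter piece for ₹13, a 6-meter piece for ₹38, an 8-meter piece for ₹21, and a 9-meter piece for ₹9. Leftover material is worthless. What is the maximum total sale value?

Build r[k] bottom-up: r[k] = max over allowed piece i of (p[i] + r[k−i]).
r[1] = 0
r[2] = 13
r[3] = 13
r[4] = 26  (first piece 2, then r[2]=13)
r[5] = 26
r[6] = 39  (first piece 2, then r[4]=26)
r[7] = 39
r[8] = 52  (first piece 2, then r[6]=39)
r[9] = 52
One optimal cutting: pieces 2 + 2 + 2 + 2 with 1 meter of scrap → ₹52.

52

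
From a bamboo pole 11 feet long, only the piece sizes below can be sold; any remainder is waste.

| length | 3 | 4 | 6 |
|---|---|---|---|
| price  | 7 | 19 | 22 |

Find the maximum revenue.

Build f[k] bottom-up: f[k] = max over allowed piece i of (p[i] + f[k−i]).
f[1] = 0
f[2] = 0
f[3] = 7
f[4] = max(7+0, 19+0) = 19
f[5] = max(7+0, 19+0) = 19
f[6] = max(7+7, 19+0, 22+0) = 22
f[7] = max(7+19, 19+7, 22+0) = 26
f[8] = max(7+19, 19+19, 22+0) = 38
f[9] = max(7+22, 19+19, 22+7) = 38
f[10] = max(7+26, 19+22, 22+19) = 41
f[11] = max(7+38, 19+26, 22+19) = 45
One optimal cutting: 4 + 4 + 3 → $45.

45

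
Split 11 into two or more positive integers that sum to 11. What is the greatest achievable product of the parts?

54

Let prod[k] be the best product for length k (with at least one cut). For each first piece i, the rest contributes max(k−i, prod[k−i]).
Small cases: prod[2]=1, prod[3]=2, prod[4]=4.
prod[5] = 2×max(3,2) = 2×3 = 6
prod[6] = 3×max(3,2) = 3×3 = 9
prod[7] = 2×max(5,6) = 2×6 = 12
prod[8] = 2×max(6,9) = 2×9 = 18
prod[9] = 3×max(6,9) = 3×9 = 27
prod[10] = 2×max(8,18) = 2×18 = 36
prod[11] = 2×max(9,27) = 2×27 = 54
One optimal split: 3 + 3 + 3 + 2; product 3×3×3×2 = 54.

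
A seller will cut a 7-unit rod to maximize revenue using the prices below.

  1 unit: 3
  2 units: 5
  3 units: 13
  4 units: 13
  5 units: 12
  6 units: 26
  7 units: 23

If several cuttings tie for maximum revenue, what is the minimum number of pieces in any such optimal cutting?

Consider every possible first cut. r[k] is the best of p[i]+r[k−i] over all sellable i≤k.
r[1] = 3
r[2] = max(3+3, 5+0) = 6
r[3] = max(3+6, 5+3, 13+0) = 13
r[4] = max(3+13, 5+6, 13+3, 13+0) = 16
r[5] = max(3+16, 5+13, 13+6, 13+3, 12+0) = 19
r[6] = max(3+19, 5+16, 13+13, 13+6, 12+3, 26+0) = 26
r[7] = max(3+26, 5+19, 13+16, …, 26+3, 23+0) = 29
Maximum revenue is 29.
Now minimize piece count subject to staying optimal: for each k, pieces[k] = 1 + min over i with p[i]+r[k−i]=r[k] of pieces[k−i].
pieces[4] = 2
pieces[5] = 3
pieces[6] = 1
pieces[7] = 2

2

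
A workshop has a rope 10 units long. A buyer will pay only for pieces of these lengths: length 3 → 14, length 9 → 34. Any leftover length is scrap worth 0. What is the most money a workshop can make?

Consider every possible first cut. r[k] is the best of p[i]+r[k−i] over all sellable i≤k.
r[1] = 0
r[2] = 0
r[3] = 14
r[4] = 14
r[5] = 14
r[6] = 28  (first piece 3, then r[3]=14)
r[7] = 28
r[8] = 28
r[9] = 42  (first piece 3, then r[6]=28)
r[10] = 42
One optimal cutting: pieces 3 + 3 + 3 with 1 unit of scrap → 42.

42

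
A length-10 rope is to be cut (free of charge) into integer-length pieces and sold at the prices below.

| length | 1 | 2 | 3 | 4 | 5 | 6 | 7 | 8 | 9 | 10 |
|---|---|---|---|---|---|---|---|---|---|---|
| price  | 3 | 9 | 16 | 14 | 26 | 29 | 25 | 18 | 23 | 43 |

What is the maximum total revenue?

Consider every possible first cut. v[k] is the best of p[i]+v[k−i] over all sellable i≤k.
v[1] = 3
v[2] = 9
v[3] = 16
v[4] = 19  (first piece 1, then v[3]=16)
v[5] = 26
v[6] = 32  (first piece 3, then v[3]=16)
v[7] = 35  (first piece 1, then v[6]=32)
v[8] = 42  (first piece 3, then v[5]=26)
v[9] = 48  (first piece 3, then v[6]=32)
v[10] = 52  (first piece 5, then v[5]=26)
One optimal cutting: 5 + 5 → 26 + 26 = 52.

52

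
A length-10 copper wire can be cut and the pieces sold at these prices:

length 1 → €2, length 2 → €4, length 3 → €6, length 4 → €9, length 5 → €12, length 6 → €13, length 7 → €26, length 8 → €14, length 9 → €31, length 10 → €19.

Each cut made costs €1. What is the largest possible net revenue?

32

Let v[k] be the best obtainable value from length k. For each k, try every first piece i and keep the best of price[i] + v[k−i] minus the 1 cut fee when i<k.
v[1] = 2
v[2] = max(2+2-1, 4+0) = 4
v[3] = max(2+4-1, 4+2-1, 6+0) = 6
v[4] = max(2+6-1, 4+4-1, 6+2-1, 9+0) = 9
v[5] = max(2+9-1, 4+6-1, 6+4-1, 9+2-1, 12+0) = 12
v[6] = max(2+12-1, 4+9-1, 6+6-1, 9+4-1, 12+2-1, 13+0) = 13
v[7] = max(2+13-1, 4+12-1, 6+9-1, …, 13+2-1, 26+0) = 26
v[8] = max(2+26-1, 4+13-1, 6+12-1, …, 26+2-1, 14+0) = 27
v[9] = max(2+27-1, 4+26-1, 6+13-1, …, 14+2-1, 31+0) = 31
v[10] = max(2+31-1, 4+27-1, 6+26-1, …, 31+2-1, 19+0) = 32
One optimal plan: pieces 9 + 1 (1 cut) → €33 − €1 = €32.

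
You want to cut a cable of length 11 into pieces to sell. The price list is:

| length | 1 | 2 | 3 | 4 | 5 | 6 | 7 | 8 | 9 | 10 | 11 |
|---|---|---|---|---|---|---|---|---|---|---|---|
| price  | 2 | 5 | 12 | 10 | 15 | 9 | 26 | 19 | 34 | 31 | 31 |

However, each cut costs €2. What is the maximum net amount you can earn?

37

Build r[k] bottom-up: r[k] = max over allowed piece i of (p[i] + r[k−i]) − 2 per cut.
r[1] = 2
r[2] = max(2+2-2, 5+0) = 5
r[3] = max(2+5-2, 5+2-2, 12+0) = 12
r[4] = max(2+12-2, 5+5-2, 12+2-2, 10+0) = 12
r[5] = max(2+12-2, 5+12-2, 12+5-2, 10+2-2, 15+0) = 15
r[6] = max(2+15-2, 5+12-2, 12+12-2, 10+5-2, 15+2-2, 9+0) = 22
r[7] = max(2+22-2, 5+15-2, 12+12-2, …, 9+2-2, 26+0) = 26
r[8] = max(2+26-2, 5+22-2, 12+15-2, …, 26+2-2, 19+0) = 26
r[9] = max(2+26-2, 5+26-2, 12+22-2, …, 19+2-2, 34+0) = 34
r[10] = max(2+34-2, 5+26-2, 12+26-2, …, 34+2-2, 31+0) = 36
r[11] = max(2+36-2, 5+34-2, 12+26-2, …, 31+2-2, 31+0) = 37
One optimal plan: pieces 9 + 2 (1 cut) → €39 − €2 = €37.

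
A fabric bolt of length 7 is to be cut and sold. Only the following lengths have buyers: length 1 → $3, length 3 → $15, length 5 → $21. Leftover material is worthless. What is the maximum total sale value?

Consider every possible first cut. r[k] is the best of p[i]+r[k−i] over all sellable i≤k.
r[1] = 3
r[2] = 6  (first piece 1, then r[1]=3)
r[3] = max(3+6, 15+0) = 15
r[4] = max(3+15, 15+3) = 18
r[5] = max(3+18, 15+6, 21+0) = 21
r[6] = max(3+21, 15+15, 21+3) = 30
r[7] = max(3+30, 15+18, 21+6) = 33
One optimal cutting: 3 + 3 + 1 → $33.

33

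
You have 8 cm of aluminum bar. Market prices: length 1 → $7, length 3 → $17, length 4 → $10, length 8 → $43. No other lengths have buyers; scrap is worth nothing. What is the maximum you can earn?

Consider every possible first cut. best[k] is the best of p[i]+best[k−i] over all sellable i≤k.
best[1] = 7
best[2] = 14  (first piece 1, then best[1]=7)
best[3] = max(7+14, 17+0) = 21
best[4] = max(7+21, 17+7, 10+0) = 28
best[5] = max(7+28, 17+14, 10+7) = 35
best[6] = max(7+35, 17+21, 10+14) = 42
best[7] = max(7+42, 17+28, 10+21) = 49
best[8] = max(7+49, 17+35, 10+28, 43+0) = 56
One optimal cutting: 1 + 1 + 1 + 1 + 1 + 1 + 1 + 1 → $56.

56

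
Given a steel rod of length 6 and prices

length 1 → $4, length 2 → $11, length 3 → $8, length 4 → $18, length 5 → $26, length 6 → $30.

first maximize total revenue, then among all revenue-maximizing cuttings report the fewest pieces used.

3

Consider every possible first cut. r[k] is the best of p[i]+r[k−i] over all sellable i≤k.
r[1] = 4
r[2] = max(4+4, 11+0) = 11
r[3] = max(4+11, 11+4, 8+0) = 15
r[4] = max(4+15, 11+11, 8+4, 18+0) = 22
r[5] = max(4+22, 11+15, 8+11, 18+4, 26+0) = 26
r[6] = max(4+26, 11+22, 8+15, 18+11, 26+4, 30+0) = 33
Maximum revenue is $33.
Now minimize piece count subject to staying optimal: for each k, pieces[k] = 1 + min over i with p[i]+r[k−i]=r[k] of pieces[k−i].
pieces[3] = 2
pieces[4] = 2
pieces[5] = 1
pieces[6] = 3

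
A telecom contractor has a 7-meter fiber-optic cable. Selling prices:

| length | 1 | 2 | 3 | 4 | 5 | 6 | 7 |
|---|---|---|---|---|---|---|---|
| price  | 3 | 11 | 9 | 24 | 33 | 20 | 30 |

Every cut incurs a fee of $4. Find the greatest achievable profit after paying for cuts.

Consider every possible first cut. net[k] is the best of p[i]+net[k−i] over all sellable i≤k, charging 4 whenever i<k.
net[1] = 3
net[2] = 11
net[3] = 10  (first piece 1, then net[2]=11)
net[4] = 24
net[5] = 33
net[6] = 32  (first piece 1, then net[5]=33)
net[7] = 40  (first piece 2, then net[5]=33)
One optimal plan: pieces 5 + 2 (1 cut) → $44 − $4 = $40.

40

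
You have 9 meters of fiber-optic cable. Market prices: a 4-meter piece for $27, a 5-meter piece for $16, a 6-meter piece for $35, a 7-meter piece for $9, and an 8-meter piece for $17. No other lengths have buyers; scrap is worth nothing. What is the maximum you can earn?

Let best[k] be the best obtainable value from length k. For each k, try every first piece i and keep the best of price[i] + best[k−i].
best[1] = 0
best[2] = 0
best[3] = 0
best[4] = 27
best[5] = 27
best[6] = 35
best[7] = 35
best[8] = 54  (first piece 4, then best[4]=27)
best[9] = 54
One optimal cutting: pieces 4 + 4 with 1 meter of scrap → $54.

54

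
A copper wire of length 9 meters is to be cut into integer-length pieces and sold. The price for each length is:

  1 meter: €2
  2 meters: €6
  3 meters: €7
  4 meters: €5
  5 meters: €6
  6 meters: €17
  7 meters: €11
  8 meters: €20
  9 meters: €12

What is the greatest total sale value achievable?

Let r[k] be the best obtainable value from length k. For each k, try every first piece i and keep the best of price[i] + r[k−i].
r[1] = 2
r[2] = max(2+2, 6+0) = 6
r[3] = max(2+6, 6+2, 7+0) = 8
r[4] = max(2+8, 6+6, 7+2, 5+0) = 12
r[5] = max(2+12, 6+8, 7+6, 5+2, 6+0) = 14
r[6] = max(2+14, 6+12, 7+8, 5+6, 6+2, 17+0) = 18
r[7] = max(2+18, 6+14, 7+12, …, 17+2, 11+0) = 20
r[8] = max(2+20, 6+18, 7+14, …, 11+2, 20+0) = 24
r[9] = max(2+24, 6+20, 7+18, …, 20+2, 12+0) = 26
One optimal cutting: 2 + 2 + 2 + 2 + 1 → €6 + €6 + €6 + €6 + €2 = €26.

26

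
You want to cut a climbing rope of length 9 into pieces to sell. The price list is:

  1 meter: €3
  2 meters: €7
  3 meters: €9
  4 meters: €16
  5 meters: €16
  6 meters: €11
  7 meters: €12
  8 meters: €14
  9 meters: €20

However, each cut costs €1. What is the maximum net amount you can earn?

Build v[k] bottom-up: v[k] = max over allowed piece i of (p[i] + v[k−i]) − 1 per cut.
v[1] = 3
v[2] = max(3+3-1, 7+0) = 7
v[3] = max(3+7-1, 7+3-1, 9+0) = 9
v[4] = max(3+9-1, 7+7-1, 9+3-1, 16+0) = 16
v[5] = max(3+16-1, 7+9-1, 9+7-1, 16+3-1, 16+0) = 18
v[6] = max(3+18-1, 7+16-1, 9+9-1, 16+7-1, 16+3-1, 11+0) = 22
v[7] = max(3+22-1, 7+18-1, 9+16-1, …, 11+3-1, 12+0) = 24
v[8] = max(3+24-1, 7+22-1, 9+18-1, …, 12+3-1, 14+0) = 31
v[9] = max(3+31-1, 7+24-1, 9+22-1, …, 14+3-1, 20+0) = 33
One optimal plan: pieces 4 + 4 + 1 (2 cuts) → €35 − €2 = €33.

33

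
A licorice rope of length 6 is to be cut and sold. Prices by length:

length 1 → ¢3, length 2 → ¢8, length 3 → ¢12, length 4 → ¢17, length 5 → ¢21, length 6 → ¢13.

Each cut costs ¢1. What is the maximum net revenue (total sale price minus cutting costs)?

24

Build v[k] bottom-up: v[k] = max over allowed piece i of (p[i] + v[k−i]) − 1 per cut.
v[1] = 3
v[2] = max(3+3-1, 8+0) = 8
v[3] = max(3+8-1, 8+3-1, 12+0) = 12
v[4] = max(3+12-1, 8+8-1, 12+3-1, 17+0) = 17
v[5] = max(3+17-1, 8+12-1, 12+8-1, 17+3-1, 21+0) = 21
v[6] = max(3+21-1, 8+17-1, 12+12-1, 17+8-1, 21+3-1, 13+0) = 24
One optimal plan: pieces 4 + 2 (1 cut) → ¢25 − ¢1 = ¢24.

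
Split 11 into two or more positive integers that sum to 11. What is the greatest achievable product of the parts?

Fill f[k] for k=2..11: at each k try every first piece i and multiply by the better of (k−i) uncut or f[k−i].
Small cases: f[2]=1, f[3]=2, f[4]=4.
f[5] = 2·max(3,2) = 2·3 = 6
f[6] = 3·max(3,2) = 3·3 = 9
f[7] = 2·max(5,6) = 2·6 = 12
f[8] = 2·max(6,9) = 2·9 = 18
f[9] = 3·max(6,9) = 3·9 = 27
f[10] = 2·max(8,18) = 2·18 = 36
f[11] = 2·max(9,27) = 2·27 = 54
One optimal split: 3 + 3 + 3 + 2; product 3·3·3·2 = 54.

54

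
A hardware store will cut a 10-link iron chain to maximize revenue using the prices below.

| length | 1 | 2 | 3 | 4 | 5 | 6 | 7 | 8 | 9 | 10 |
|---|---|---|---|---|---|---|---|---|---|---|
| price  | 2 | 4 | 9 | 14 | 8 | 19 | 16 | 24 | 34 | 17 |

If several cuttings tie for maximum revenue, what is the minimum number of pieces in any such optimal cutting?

2

Let r[k] be the best obtainable value from length k. For each k, try every first piece i and keep the best of price[i] + r[k−i].
r[1] = 2
r[2] = max(2+2, 4+0) = 4
r[3] = max(2+4, 4+2, 9+0) = 9
r[4] = max(2+9, 4+4, 9+2, 14+0) = 14
r[5] = max(2+14, 4+9, 9+4, 14+2, 8+0) = 16
r[6] = max(2+16, 4+14, 9+9, 14+4, 8+2, 19+0) = 19
r[7] = max(2+19, 4+16, 9+14, …, 19+2, 16+0) = 23
r[8] = max(2+23, 4+19, 9+16, …, 16+2, 24+0) = 28
r[9] = max(2+28, 4+23, 9+19, …, 24+2, 34+0) = 34
r[10] = max(2+34, 4+28, 9+23, …, 34+2, 17+0) = 36
Maximum revenue is $36.
Now minimize piece count subject to staying optimal: for each k, pieces[k] = 1 + min over i with p[i]+r[k−i]=r[k] of pieces[k−i].
pieces[7] = 2
pieces[8] = 2
pieces[9] = 1
pieces[10] = 2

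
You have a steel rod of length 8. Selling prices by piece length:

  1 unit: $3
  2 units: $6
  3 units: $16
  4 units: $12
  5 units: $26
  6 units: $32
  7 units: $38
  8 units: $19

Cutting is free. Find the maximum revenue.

42

Let v[k] be the best obtainable value from length k. For each k, try every first piece i and keep the best of price[i] + v[k−i].
v[1] = 3
v[2] = 6  (first piece 1, then v[1]=3)
v[3] = 16
v[4] = 19  (first piece 1, then v[3]=16)
v[5] = 26
v[6] = 32  (first piece 3, then v[3]=16)
v[7] = 38
v[8] = 42  (first piece 3, then v[5]=26)
One optimal cutting: 5 + 3 → $26 + $16 = $42.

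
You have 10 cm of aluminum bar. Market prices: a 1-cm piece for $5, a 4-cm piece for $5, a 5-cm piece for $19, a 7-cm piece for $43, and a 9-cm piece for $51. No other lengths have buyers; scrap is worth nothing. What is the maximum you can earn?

58

Let r[k] be the best obtainable value from length k. For each k, try every first piece i and keep the best of price[i] + r[k−i].
r[1] = 5
r[2] = 10  (first piece 1, then r[1]=5)
r[3] = 15  (first piece 1, then r[2]=10)
r[4] = 20  (first piece 1, then r[3]=15)
r[5] = 25  (first piece 1, then r[4]=20)
r[6] = 30  (first piece 1, then r[5]=25)
r[7] = 43
r[8] = 48  (first piece 1, then r[7]=43)
r[9] = 53  (first piece 1, then r[8]=48)
r[10] = 58  (first piece 1, then r[9]=53)
One optimal cutting: 7 + 1 + 1 + 1 → $58.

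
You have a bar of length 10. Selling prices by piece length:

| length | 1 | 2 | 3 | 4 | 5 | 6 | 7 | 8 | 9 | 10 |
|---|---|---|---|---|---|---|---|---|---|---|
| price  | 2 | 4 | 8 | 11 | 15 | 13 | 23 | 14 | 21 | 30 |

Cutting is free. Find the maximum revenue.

31

Build r[k] bottom-up: r[k] = max over allowed piece i of (p[i] + r[k−i]).
r[1] = 2
r[2] = 4  (first piece 1, then r[1]=2)
r[3] = 8
r[4] = 11
r[5] = 15
r[6] = 17  (first piece 1, then r[5]=15)
r[7] = 23
r[8] = 25  (first piece 1, then r[7]=23)
r[9] = 27  (first piece 1, then r[8]=25)
r[10] = 31  (first piece 3, then r[7]=23)
One optimal cutting: 7 + 3 → €23 + €8 = €31.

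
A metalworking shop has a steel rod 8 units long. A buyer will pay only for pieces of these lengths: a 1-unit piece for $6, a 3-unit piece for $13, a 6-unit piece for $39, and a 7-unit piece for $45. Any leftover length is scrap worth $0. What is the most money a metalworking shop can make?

Let r[k] be the best obtainable value from length k. For each k, try every first piece i and keep the best of price[i] + r[k−i].
r[1] = 6
r[2] = 12  (first piece 1, then r[1]=6)
r[3] = 18  (first piece 1, then r[2]=12)
r[4] = 24  (first piece 1, then r[3]=18)
r[5] = 30  (first piece 1, then r[4]=24)
r[6] = 39
r[7] = 45  (first piece 1, then r[6]=39)
r[8] = 51  (first piece 1, then r[7]=45)
One optimal cutting: 6 + 1 + 1 → $51.

51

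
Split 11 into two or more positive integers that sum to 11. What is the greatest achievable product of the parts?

Let g[k] be the best product for length k (with at least one cut). For each first piece i, the rest contributes max(k−i, g[k−i]).
Small cases: g[2]=1, g[3]=2, g[4]=4, g[5]=6, g[6]=9.
g[7] = 2×max(5,6) = 2×6 = 12
g[8] = 2×max(6,9) = 2×9 = 18
g[9] = 3×max(6,9) = 3×9 = 27
g[10] = 2×max(8,18) = 2×18 = 36
g[11] = 2×max(9,27) = 2×27 = 54
One optimal split: 3 + 3 + 3 + 2; product 3×3×3×2 = 54.

54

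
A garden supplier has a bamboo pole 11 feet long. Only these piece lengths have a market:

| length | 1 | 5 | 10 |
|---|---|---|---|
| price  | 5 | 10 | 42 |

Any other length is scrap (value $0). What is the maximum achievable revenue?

55

Build f[k] bottom-up: f[k] = max over allowed piece i of (p[i] + f[k−i]).
f[1] = 5
f[2] = 10  (first piece 1, then f[1]=5)
f[3] = 15  (first piece 1, then f[2]=10)
f[4] = 20  (first piece 1, then f[3]=15)
f[5] = 25  (first piece 1, then f[4]=20)
f[6] = 30  (first piece 1, then f[5]=25)
f[7] = 35  (first piece 1, then f[6]=30)
f[8] = 40  (first piece 1, then f[7]=35)
f[9] = 45  (first piece 1, then f[8]=40)
f[10] = 50  (first piece 1, then f[9]=45)
f[11] = 55  (first piece 1, then f[10]=50)
One optimal cutting: 1 + 1 + 1 + 1 + 1 + 1 + 1 + 1 + 1 + 1 + 1 → $55.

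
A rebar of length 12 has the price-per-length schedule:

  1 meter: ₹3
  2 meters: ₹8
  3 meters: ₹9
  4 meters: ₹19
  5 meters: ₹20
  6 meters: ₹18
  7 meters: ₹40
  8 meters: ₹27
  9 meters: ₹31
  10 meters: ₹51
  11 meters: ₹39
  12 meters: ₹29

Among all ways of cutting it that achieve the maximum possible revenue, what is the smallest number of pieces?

Let r[k] be the best obtainable value from length k. For each k, try every first piece i and keep the best of price[i] + r[k−i].
r[1] = 3
r[2] = max(3+3, 8+0) = 8
r[3] = max(3+8, 8+3, 9+0) = 11
r[4] = max(3+11, 8+8, 9+3, 19+0) = 19
r[5] = max(3+19, 8+11, 9+8, 19+3, 20+0) = 22
r[6] = max(3+22, 8+19, 9+11, 19+8, 20+3, 18+0) = 27
r[7] = max(3+27, 8+22, 9+19, …, 18+3, 40+0) = 40
r[8] = max(3+40, 8+27, 9+22, …, 40+3, 27+0) = 43
r[9] = max(3+43, 8+40, 9+27, …, 27+3, 31+0) = 48
r[10] = max(3+48, 8+43, 9+40, …, 31+3, 51+0) = 51
r[11] = max(3+51, 8+48, 9+43, …, 51+3, 39+0) = 59
r[12] = max(3+59, 8+51, 9+48, …, 39+3, 29+0) = 62
Maximum revenue is ₹62.
Now minimize piece count subject to staying optimal: for each k, pieces[k] = 1 + min over i with p[i]+r[k−i]=r[k] of pieces[k−i].
pieces[9] = 2
pieces[10] = 1
pieces[11] = 2
pieces[12] = 3

3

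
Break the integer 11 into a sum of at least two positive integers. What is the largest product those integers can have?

Let P[k] be the best product for length k (with at least one cut). For each first piece i, the rest contributes max(k−i, P[k−i]).
P[2] = 1×max(1,0) = 1×1 = 1
P[3] = max(1×2, 2×1) = 2
P[4] = max(1×3, 2×2, 3×1) = 4
P[5] = max(1×4, 2×3, 3×2, 4×1) = 6
P[6] = max(1×6, 2×4, 3×3, 4×2, 5×1) = 9
P[7] = max(1×9, 2×6, 3×4, 4×3, 5×2, 6×1) = 12
P[8] = max(1×12, 2×9, 3×6, …, 6×2, 7×1) = 18
P[9] = max(1×18, 2×12, 3×9, …, 7×2, 8×1) = 27
P[10] = max(1×27, 2×18, 3×12, …, 8×2, 9×1) = 36
P[11] = max(1×36, 2×27, 3×18, …, 9×2, 10×1) = 54
One optimal split: 3 + 3 + 3 + 2; product 3×3×3×2 = 54.

54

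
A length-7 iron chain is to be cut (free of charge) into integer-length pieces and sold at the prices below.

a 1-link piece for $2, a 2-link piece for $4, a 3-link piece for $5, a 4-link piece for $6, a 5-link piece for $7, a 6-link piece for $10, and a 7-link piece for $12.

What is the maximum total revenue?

Let r[k] be the best obtainable value from length k. For each k, try every first piece i and keep the best of price[i] + r[k−i].
r[1] = 2
r[2] = max(2+2, 4+0) = 4
r[3] = max(2+4, 4+2, 5+0) = 6
r[4] = max(2+6, 4+4, 5+2, 6+0) = 8
r[5] = max(2+8, 4+6, 5+4, 6+2, 7+0) = 10
r[6] = max(2+10, 4+8, 5+6, 6+4, 7+2, 10+0) = 12
r[7] = max(2+12, 4+10, 5+8, …, 10+2, 12+0) = 14
One optimal cutting: 1 + 1 + 1 + 1 + 1 + 1 + 1 → $2 + $2 + $2 + $2 + $2 + $2 + $2 = $14.

14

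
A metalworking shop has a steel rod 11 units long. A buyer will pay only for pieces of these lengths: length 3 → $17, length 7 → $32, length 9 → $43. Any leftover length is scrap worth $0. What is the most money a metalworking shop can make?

Let best[k] be the best obtainable value from length k. For each k, try every first piece i and keep the best of price[i] + best[k−i].
best[1] = 0
best[2] = 0
best[3] = 17
best[4] = 17
best[5] = 17
best[6] = 34  (first piece 3, then best[3]=17)
best[7] = max(17+17, 32+0) = 34
best[8] = max(17+17, 32+0) = 34
best[9] = max(17+34, 32+0, 43+0) = 51
best[10] = max(17+34, 32+17, 43+0) = 51
best[11] = max(17+34, 32+17, 43+0) = 51
One optimal cutting: pieces 3 + 3 + 3 with 2 units of scrap → $51.

51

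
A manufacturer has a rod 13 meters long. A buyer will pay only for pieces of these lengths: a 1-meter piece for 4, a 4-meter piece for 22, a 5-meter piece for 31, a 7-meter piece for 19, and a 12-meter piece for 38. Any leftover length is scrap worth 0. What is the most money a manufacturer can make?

75

Consider every possible first cut. f[k] is the best of p[i]+f[k−i] over all sellable i≤k.
f[1] = 4
f[2] = 8  (first piece 1, then f[1]=4)
f[3] = 12  (first piece 1, then f[2]=8)
f[4] = max(4+12, 22+0) = 22
f[5] = max(4+22, 22+4, 31+0) = 31
f[6] = max(4+31, 22+8, 31+4) = 35
f[7] = max(4+35, 22+12, 31+8, 19+0) = 39
f[8] = max(4+39, 22+22, 31+12, 19+4) = 44
f[9] = max(4+44, 22+31, 31+22, 19+8) = 53
f[10] = max(4+53, 22+35, 31+31, 19+12) = 62
f[11] = max(4+62, 22+39, 31+35, 19+22) = 66
f[12] = max(4+66, 22+44, 31+39, 19+31, 38+0) = 70
f[13] = max(4+70, 22+53, 31+44, 19+35, 38+4) = 75
One optimal cutting: 5 + 4 + 4 → 75.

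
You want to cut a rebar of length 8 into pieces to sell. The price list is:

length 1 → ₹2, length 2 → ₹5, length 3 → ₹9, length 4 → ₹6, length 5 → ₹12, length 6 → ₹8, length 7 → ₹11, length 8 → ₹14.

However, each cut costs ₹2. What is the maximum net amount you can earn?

19

Consider every possible first cut. r[k] is the best of p[i]+r[k−i] over all sellable i≤k, charging 2 whenever i<k.
r[1] = 2
r[2] = max(2+2-2, 5+0) = 5
r[3] = max(2+5-2, 5+2-2, 9+0) = 9
r[4] = max(2+9-2, 5+5-2, 9+2-2, 6+0) = 9
r[5] = max(2+9-2, 5+9-2, 9+5-2, 6+2-2, 12+0) = 12
r[6] = max(2+12-2, 5+9-2, 9+9-2, 6+5-2, 12+2-2, 8+0) = 16
r[7] = max(2+16-2, 5+12-2, 9+9-2, …, 8+2-2, 11+0) = 16
r[8] = max(2+16-2, 5+16-2, 9+12-2, …, 11+2-2, 14+0) = 19
One optimal plan: pieces 3 + 3 + 2 (2 cuts) → ₹23 − ₹4 = ₹19.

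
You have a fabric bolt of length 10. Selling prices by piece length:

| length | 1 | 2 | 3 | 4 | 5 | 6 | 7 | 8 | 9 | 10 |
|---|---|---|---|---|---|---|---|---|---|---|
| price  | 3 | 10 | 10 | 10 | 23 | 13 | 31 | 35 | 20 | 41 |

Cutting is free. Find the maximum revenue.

50

Consider every possible first cut. R[k] is the best of p[i]+R[k−i] over all sellable i≤k.
R[1] = 3
R[2] = 10
R[3] = 13  (first piece 1, then R[2]=10)
R[4] = 20  (first piece 2, then R[2]=10)
R[5] = 23  (first piece 1, then R[4]=20)
R[6] = 30  (first piece 2, then R[4]=20)
R[7] = 33  (first piece 1, then R[6]=30)
R[8] = 40  (first piece 2, then R[6]=30)
R[9] = 43  (first piece 1, then R[8]=40)
R[10] = 50  (first piece 2, then R[8]=40)
One optimal cutting: 2 + 2 + 2 + 2 + 2 → $10 + $10 + $10 + $10 + $10 = $50.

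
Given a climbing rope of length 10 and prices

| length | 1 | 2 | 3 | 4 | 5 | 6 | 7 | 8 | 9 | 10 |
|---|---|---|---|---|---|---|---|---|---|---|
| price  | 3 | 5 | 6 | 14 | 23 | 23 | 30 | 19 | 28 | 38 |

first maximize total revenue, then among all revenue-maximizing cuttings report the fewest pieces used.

Consider every possible first cut. r[k] is the best of p[i]+r[k−i] over all sellable i≤k.
r[1] = 3
r[2] = max(3+3, 5+0) = 6
r[3] = max(3+6, 5+3, 6+0) = 9
r[4] = max(3+9, 5+6, 6+3, 14+0) = 14
r[5] = max(3+14, 5+9, 6+6, 14+3, 23+0) = 23
r[6] = max(3+23, 5+14, 6+9, 14+6, 23+3, 23+0) = 26
r[7] = max(3+26, 5+23, 6+14, …, 23+3, 30+0) = 30
r[8] = max(3+30, 5+26, 6+23, …, 30+3, 19+0) = 33
r[9] = max(3+33, 5+30, 6+26, …, 19+3, 28+0) = 37
r[10] = max(3+37, 5+33, 6+30, …, 28+3, 38+0) = 46
Maximum revenue is €46.
Now minimize piece count subject to staying optimal: for each k, pieces[k] = 1 + min over i with p[i]+r[k−i]=r[k] of pieces[k−i].
pieces[7] = 1
pieces[8] = 2
pieces[9] = 2
pieces[10] = 2

2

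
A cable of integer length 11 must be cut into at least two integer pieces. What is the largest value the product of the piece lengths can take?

Fill m[k] for k=2..11: at each k try every first piece i and multiply by the better of (k−i) uncut or m[k−i].
m[2] = 1*max(1,0) = 1*1 = 1
m[3] = max(1*2, 2*1) = 2
m[4] = max(1*3, 2*2, 3*1) = 4
m[5] = max(1*4, 2*3, 3*2, 4*1) = 6
m[6] = max(1*6, 2*4, 3*3, 4*2, 5*1) = 9
m[7] = max(1*9, 2*6, 3*4, 4*3, 5*2, 6*1) = 12
m[8] = max(1*12, 2*9, 3*6, …, 6*2, 7*1) = 18
m[9] = max(1*18, 2*12, 3*9, …, 7*2, 8*1) = 27
m[10] = max(1*27, 2*18, 3*12, …, 8*2, 9*1) = 36
m[11] = max(1*36, 2*27, 3*18, …, 9*2, 10*1) = 54
One optimal split: 3 + 3 + 3 + 2; product 3*3*3*2 = 54.

54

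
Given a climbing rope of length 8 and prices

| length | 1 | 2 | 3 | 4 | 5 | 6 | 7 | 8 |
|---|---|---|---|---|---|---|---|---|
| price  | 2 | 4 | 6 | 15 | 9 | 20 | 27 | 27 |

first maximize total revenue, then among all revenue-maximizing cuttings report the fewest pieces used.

Build r[k] bottom-up: r[k] = max over allowed piece i of (p[i] + r[k−i]).
r[1] = 2
r[2] = 4  (first piece 1, then r[1]=2)
r[3] = 6  (first piece 1, then r[2]=4)
r[4] = 15
r[5] = 17  (first piece 1, then r[4]=15)
r[6] = 20
r[7] = 27
r[8] = 30  (first piece 4, then r[4]=15)
Maximum revenue is €30.
Now minimize piece count subject to staying optimal: for each k, pieces[k] = 1 + min over i with p[i]+r[k−i]=r[k] of pieces[k−i].
pieces[5] = 2
pieces[6] = 1
pieces[7] = 1
pieces[8] = 2

2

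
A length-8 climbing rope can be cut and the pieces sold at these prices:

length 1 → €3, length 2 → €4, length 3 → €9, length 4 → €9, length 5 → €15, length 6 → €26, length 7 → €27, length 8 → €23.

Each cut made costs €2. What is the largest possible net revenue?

Let v[k] be the best obtainable value from length k. For each k, try every first piece i and keep the best of price[i] + v[k−i] minus the 2 cut fee when i<k.
v[1] = 3
v[2] = 4  (first piece 1, then v[1]=3)
v[3] = 9
v[4] = 10  (first piece 1, then v[3]=9)
v[5] = 15
v[6] = 26
v[7] = 27  (first piece 1, then v[6]=26)
v[8] = 28  (first piece 1, then v[7]=27)
One optimal plan: pieces 6 + 1 + 1 (2 cuts) → €32 − €4 = €28.

28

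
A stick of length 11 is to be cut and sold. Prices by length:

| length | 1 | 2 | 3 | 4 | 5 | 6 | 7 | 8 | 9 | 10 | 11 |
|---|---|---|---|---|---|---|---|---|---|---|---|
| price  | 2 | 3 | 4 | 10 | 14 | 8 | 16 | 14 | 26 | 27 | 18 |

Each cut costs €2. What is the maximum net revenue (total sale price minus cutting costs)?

27

Consider every possible first cut. net[k] is the best of p[i]+net[k−i] over all sellable i≤k, charging 2 whenever i<k.
net[1] = 2
net[2] = max(2+2-2, 3+0) = 3
net[3] = max(2+3-2, 3+2-2, 4+0) = 4
net[4] = max(2+4-2, 3+3-2, 4+2-2, 10+0) = 10
net[5] = max(2+10-2, 3+4-2, 4+3-2, 10+2-2, 14+0) = 14
net[6] = max(2+14-2, 3+10-2, 4+4-2, 10+3-2, 14+2-2, 8+0) = 14
net[7] = max(2+14-2, 3+14-2, 4+10-2, …, 8+2-2, 16+0) = 16
net[8] = max(2+16-2, 3+14-2, 4+14-2, …, 16+2-2, 14+0) = 18
net[9] = max(2+18-2, 3+16-2, 4+14-2, …, 14+2-2, 26+0) = 26
net[10] = max(2+26-2, 3+18-2, 4+16-2, …, 26+2-2, 27+0) = 27
net[11] = max(2+27-2, 3+26-2, 4+18-2, …, 27+2-2, 18+0) = 27
One optimal plan: pieces 10 + 1 (1 cut) → €29 − €2 = €27.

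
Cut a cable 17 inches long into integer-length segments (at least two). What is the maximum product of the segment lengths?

486

Define g[k] = max over 1≤i<k of i · max(k−i, g[k−i]); the inner max lets the remainder stay uncut if that's better.
Small cases: g[2]=1, g[3]=2, g[4]=4, g[5]=6, g[6]=9, g[7]=12, g[8]=18, g[9]=27, g[10]=36.
g[11] = max(1×36, 2×27, 3×18, …, 9×2, 10×1) = 54
g[12] = max(1×54, 2×36, 3×27, …, 10×2, 11×1) = 81
g[13] = max(1×81, 2×54, 3×36, …, 11×2, 12×1) = 108
g[14] = max(1×108, 2×81, 3×54, …, 12×2, 13×1) = 162
g[15] = max(1×162, 2×108, 3×81, …, 13×2, 14×1) = 243
g[16] = max(1×243, 2×162, 3×108, …, 14×2, 15×1) = 324
g[17] = max(1×324, 2×243, 3×162, …, 15×2, 16×1) = 486
One optimal split: 3 + 3 + 3 + 3 + 3 + 2; product 3×3×3×3×3×2 = 486.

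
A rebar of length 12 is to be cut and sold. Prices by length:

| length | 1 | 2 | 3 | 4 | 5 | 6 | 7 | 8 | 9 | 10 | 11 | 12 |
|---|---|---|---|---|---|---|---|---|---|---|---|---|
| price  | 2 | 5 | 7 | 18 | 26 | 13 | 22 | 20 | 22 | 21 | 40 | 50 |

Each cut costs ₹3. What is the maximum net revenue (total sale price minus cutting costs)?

51

Build net[k] bottom-up: net[k] = max over allowed piece i of (p[i] + net[k−i]) − 3 per cut.
net[1] = 2
net[2] = max(2+2-3, 5+0) = 5
net[3] = max(2+5-3, 5+2-3, 7+0) = 7
net[4] = max(2+7-3, 5+5-3, 7+2-3, 18+0) = 18
net[5] = max(2+18-3, 5+7-3, 7+5-3, 18+2-3, 26+0) = 26
net[6] = max(2+26-3, 5+18-3, 7+7-3, 18+5-3, 26+2-3, 13+0) = 25
net[7] = max(2+25-3, 5+26-3, 7+18-3, …, 13+2-3, 22+0) = 28
net[8] = max(2+28-3, 5+25-3, 7+26-3, …, 22+2-3, 20+0) = 33
net[9] = max(2+33-3, 5+28-3, 7+25-3, …, 20+2-3, 22+0) = 41
net[10] = max(2+41-3, 5+33-3, 7+28-3, …, 22+2-3, 21+0) = 49
net[11] = max(2+49-3, 5+41-3, 7+33-3, …, 21+2-3, 40+0) = 48
net[12] = max(2+48-3, 5+49-3, 7+41-3, …, 40+2-3, 50+0) = 51
One optimal plan: pieces 5 + 5 + 2 (2 cuts) → ₹57 − ₹6 = ₹51.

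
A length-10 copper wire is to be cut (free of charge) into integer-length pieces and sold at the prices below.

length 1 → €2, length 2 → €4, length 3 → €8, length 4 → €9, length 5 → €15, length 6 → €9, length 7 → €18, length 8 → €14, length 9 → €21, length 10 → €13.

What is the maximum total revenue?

30

Build R[k] bottom-up: R[k] = max over allowed piece i of (p[i] + R[k−i]).
R[1] = 2
R[2] = 4  (first piece 1, then R[1]=2)
R[3] = 8
R[4] = 10  (first piece 1, then R[3]=8)
R[5] = 15
R[6] = 17  (first piece 1, then R[5]=15)
R[7] = 19  (first piece 1, then R[6]=17)
R[8] = 23  (first piece 3, then R[5]=15)
R[9] = 25  (first piece 1, then R[8]=23)
R[10] = 30  (first piece 5, then R[5]=15)
One optimal cutting: 5 + 5 → €15 + €15 = €30.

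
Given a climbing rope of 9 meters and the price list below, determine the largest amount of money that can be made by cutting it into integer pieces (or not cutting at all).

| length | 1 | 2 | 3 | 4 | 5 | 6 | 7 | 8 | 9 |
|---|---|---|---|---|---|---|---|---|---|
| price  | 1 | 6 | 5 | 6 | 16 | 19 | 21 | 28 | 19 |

29

Let R[k] be the best obtainable value from length k. For each k, try every first piece i and keep the best of price[i] + R[k−i].
R[1] = 1
R[2] = max(1+1, 6+0) = 6
R[3] = max(1+6, 6+1, 5+0) = 7
R[4] = max(1+7, 6+6, 5+1, 6+0) = 12
R[5] = max(1+12, 6+7, 5+6, 6+1, 16+0) = 16
R[6] = max(1+16, 6+12, 5+7, 6+6, 16+1, 19+0) = 19
R[7] = max(1+19, 6+16, 5+12, …, 19+1, 21+0) = 22
R[8] = max(1+22, 6+19, 5+16, …, 21+1, 28+0) = 28
R[9] = max(1+28, 6+22, 5+19, …, 28+1, 19+0) = 29
One optimal cutting: 8 + 1 → €28 + €1 = €29.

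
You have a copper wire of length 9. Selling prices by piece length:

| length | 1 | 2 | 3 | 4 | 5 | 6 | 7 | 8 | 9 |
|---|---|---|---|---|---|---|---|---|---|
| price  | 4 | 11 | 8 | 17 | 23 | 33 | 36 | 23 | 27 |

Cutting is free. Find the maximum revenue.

Let r[k] be the best obtainable value from length k. For each k, try every first piece i and keep the best of price[i] + r[k−i].
r[1] = 4
r[2] = max(4+4, 11+0) = 11
r[3] = max(4+11, 11+4, 8+0) = 15
r[4] = max(4+15, 11+11, 8+4, 17+0) = 22
r[5] = max(4+22, 11+15, 8+11, 17+4, 23+0) = 26
r[6] = max(4+26, 11+22, 8+15, 17+11, 23+4, 33+0) = 33
r[7] = max(4+33, 11+26, 8+22, …, 33+4, 36+0) = 37
r[8] = max(4+37, 11+33, 8+26, …, 36+4, 23+0) = 44
r[9] = max(4+44, 11+37, 8+33, …, 23+4, 27+0) = 48
One optimal cutting: 2 + 2 + 2 + 2 + 1 → €11 + €11 + €11 + €11 + €4 = €48.

48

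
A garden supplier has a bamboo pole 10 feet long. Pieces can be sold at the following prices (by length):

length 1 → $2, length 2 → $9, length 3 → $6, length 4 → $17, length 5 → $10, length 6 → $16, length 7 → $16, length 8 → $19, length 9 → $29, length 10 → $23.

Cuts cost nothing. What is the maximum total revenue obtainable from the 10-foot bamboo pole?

45

Build v[k] bottom-up: v[k] = max over allowed piece i of (p[i] + v[k−i]).
v[1] = 2
v[2] = 9
v[3] = 11  (first piece 1, then v[2]=9)
v[4] = 18  (first piece 2, then v[2]=9)
v[5] = 20  (first piece 1, then v[4]=18)
v[6] = 27  (first piece 2, then v[4]=18)
v[7] = 29  (first piece 1, then v[6]=27)
v[8] = 36  (first piece 2, then v[6]=27)
v[9] = 38  (first piece 1, then v[8]=36)
v[10] = 45  (first piece 2, then v[8]=36)
One optimal cutting: 2 + 2 + 2 + 2 + 2 → $9 + $9 + $9 + $9 + $9 = $45.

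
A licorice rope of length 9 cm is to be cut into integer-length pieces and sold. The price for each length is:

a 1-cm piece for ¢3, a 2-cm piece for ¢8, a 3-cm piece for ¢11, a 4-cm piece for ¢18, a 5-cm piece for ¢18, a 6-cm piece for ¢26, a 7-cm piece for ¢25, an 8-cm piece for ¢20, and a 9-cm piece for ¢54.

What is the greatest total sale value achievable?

Consider every possible first cut. R[k] is the best of p[i]+R[k−i] over all sellable i≤k.
R[1] = 3
R[2] = max(3+3, 8+0) = 8
R[3] = max(3+8, 8+3, 11+0) = 11
R[4] = max(3+11, 8+8, 11+3, 18+0) = 18
R[5] = max(3+18, 8+11, 11+8, 18+3, 18+0) = 21
R[6] = max(3+21, 8+18, 11+11, 18+8, 18+3, 26+0) = 26
R[7] = max(3+26, 8+21, 11+18, …, 26+3, 25+0) = 29
R[8] = max(3+29, 8+26, 11+21, …, 25+3, 20+0) = 36
R[9] = max(3+36, 8+29, 11+26, …, 20+3, 54+0) = 54
Best is to sell the whole 9-cm piece uncut for ¢54.

54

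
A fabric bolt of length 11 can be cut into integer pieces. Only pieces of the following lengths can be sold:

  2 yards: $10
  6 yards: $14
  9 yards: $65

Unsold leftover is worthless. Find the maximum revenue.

75

Let best[k] be the best obtainable value from length k. For each k, try every first piece i and keep the best of price[i] + best[k−i].
best[1] = 0
best[2] = 10
best[3] = 10
best[4] = 20  (first piece 2, then best[2]=10)
best[5] = 20
best[6] = 30  (first piece 2, then best[4]=20)
best[7] = 30
best[8] = 40  (first piece 2, then best[6]=30)
best[9] = 65
best[10] = 65
best[11] = 75  (first piece 2, then best[9]=65)
One optimal cutting: 9 + 2 → $75.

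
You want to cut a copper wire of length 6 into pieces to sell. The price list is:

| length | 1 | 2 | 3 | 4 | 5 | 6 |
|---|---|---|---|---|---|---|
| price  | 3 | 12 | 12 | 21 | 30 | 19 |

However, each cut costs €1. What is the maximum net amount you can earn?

34

Build net[k] bottom-up: net[k] = max over allowed piece i of (p[i] + net[k−i]) − 1 per cut.
net[1] = 3
net[2] = 12
net[3] = 14  (first piece 1, then net[2]=12)
net[4] = 23  (first piece 2, then net[2]=12)
net[5] = 30
net[6] = 34  (first piece 2, then net[4]=23)
One optimal plan: pieces 2 + 2 + 2 (2 cuts) → €36 − €2 = €34.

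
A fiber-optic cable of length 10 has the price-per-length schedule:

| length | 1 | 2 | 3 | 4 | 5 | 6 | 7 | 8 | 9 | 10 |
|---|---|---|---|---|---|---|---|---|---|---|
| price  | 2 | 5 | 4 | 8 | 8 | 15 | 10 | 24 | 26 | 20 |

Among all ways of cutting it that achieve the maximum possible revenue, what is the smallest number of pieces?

2

Let r[k] be the best obtainable value from length k. For each k, try every first piece i and keep the best of price[i] + r[k−i].
r[1] = 2
r[2] = max(2+2, 5+0) = 5
r[3] = max(2+5, 5+2, 4+0) = 7
r[4] = max(2+7, 5+5, 4+2, 8+0) = 10
r[5] = max(2+10, 5+7, 4+5, 8+2, 8+0) = 12
r[6] = max(2+12, 5+10, 4+7, 8+5, 8+2, 15+0) = 15
r[7] = max(2+15, 5+12, 4+10, …, 15+2, 10+0) = 17
r[8] = max(2+17, 5+15, 4+12, …, 10+2, 24+0) = 24
r[9] = max(2+24, 5+17, 4+15, …, 24+2, 26+0) = 26
r[10] = max(2+26, 5+24, 4+17, …, 26+2, 20+0) = 29
Maximum revenue is $29.
Now minimize piece count subject to staying optimal: for each k, pieces[k] = 1 + min over i with p[i]+r[k−i]=r[k] of pieces[k−i].
pieces[7] = 2
pieces[8] = 1
pieces[9] = 1
pieces[10] = 2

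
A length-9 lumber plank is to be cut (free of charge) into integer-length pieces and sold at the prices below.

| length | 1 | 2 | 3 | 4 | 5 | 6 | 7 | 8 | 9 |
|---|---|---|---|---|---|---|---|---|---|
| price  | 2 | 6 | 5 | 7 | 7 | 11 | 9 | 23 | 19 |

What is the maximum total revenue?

Let v[k] be the best obtainable value from length k. For each k, try every first piece i and keep the best of price[i] + v[k−i].
v[1] = 2
v[2] = max(2+2, 6+0) = 6
v[3] = max(2+6, 6+2, 5+0) = 8
v[4] = max(2+8, 6+6, 5+2, 7+0) = 12
v[5] = max(2+12, 6+8, 5+6, 7+2, 7+0) = 14
v[6] = max(2+14, 6+12, 5+8, 7+6, 7+2, 11+0) = 18
v[7] = max(2+18, 6+14, 5+12, …, 11+2, 9+0) = 20
v[8] = max(2+20, 6+18, 5+14, …, 9+2, 23+0) = 24
v[9] = max(2+24, 6+20, 5+18, …, 23+2, 19+0) = 26
One optimal cutting: 2 + 2 + 2 + 2 + 1 → $6 + $6 + $6 + $6 + $2 = $26.

26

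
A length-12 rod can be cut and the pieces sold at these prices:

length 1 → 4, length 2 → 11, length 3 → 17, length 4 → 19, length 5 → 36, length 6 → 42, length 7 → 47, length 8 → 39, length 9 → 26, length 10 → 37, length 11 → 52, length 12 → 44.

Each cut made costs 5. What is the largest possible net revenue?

79

Build v[k] bottom-up: v[k] = max over allowed piece i of (p[i] + v[k−i]) − 5 per cut.
v[1] = 4
v[2] = max(4+4-5, 11+0) = 11
v[3] = max(4+11-5, 11+4-5, 17+0) = 17
v[4] = max(4+17-5, 11+11-5, 17+4-5, 19+0) = 19
v[5] = max(4+19-5, 11+17-5, 17+11-5, 19+4-5, 36+0) = 36
v[6] = max(4+36-5, 11+19-5, 17+17-5, 19+11-5, 36+4-5, 42+0) = 42
v[7] = max(4+42-5, 11+36-5, 17+19-5, …, 42+4-5, 47+0) = 47
v[8] = max(4+47-5, 11+42-5, 17+36-5, …, 47+4-5, 39+0) = 48
v[9] = max(4+48-5, 11+47-5, 17+42-5, …, 39+4-5, 26+0) = 54
v[10] = max(4+54-5, 11+48-5, 17+47-5, …, 26+4-5, 37+0) = 67
v[11] = max(4+67-5, 11+54-5, 17+48-5, …, 37+4-5, 52+0) = 73
v[12] = max(4+73-5, 11+67-5, 17+54-5, …, 52+4-5, 44+0) = 79
One optimal plan: pieces 6 + 6 (1 cut) → 84 − 5 = 79.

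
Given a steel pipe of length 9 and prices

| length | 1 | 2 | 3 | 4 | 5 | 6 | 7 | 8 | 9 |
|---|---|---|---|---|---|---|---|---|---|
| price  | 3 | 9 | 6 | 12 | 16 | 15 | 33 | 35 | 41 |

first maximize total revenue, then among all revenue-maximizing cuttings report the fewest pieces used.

Consider every possible first cut. r[k] is the best of p[i]+r[k−i] over all sellable i≤k.
r[1] = 3
r[2] = 9
r[3] = 12  (first piece 1, then r[2]=9)
r[4] = 18  (first piece 2, then r[2]=9)
r[5] = 21  (first piece 1, then r[4]=18)
r[6] = 27  (first piece 2, then r[4]=18)
r[7] = 33
r[8] = 36  (first piece 1, then r[7]=33)
r[9] = 42  (first piece 2, then r[7]=33)
Maximum revenue is $42.
Now minimize piece count subject to staying optimal: for each k, pieces[k] = 1 + min over i with p[i]+r[k−i]=r[k] of pieces[k−i].
pieces[6] = 3
pieces[7] = 1
pieces[8] = 2
pieces[9] = 2

2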